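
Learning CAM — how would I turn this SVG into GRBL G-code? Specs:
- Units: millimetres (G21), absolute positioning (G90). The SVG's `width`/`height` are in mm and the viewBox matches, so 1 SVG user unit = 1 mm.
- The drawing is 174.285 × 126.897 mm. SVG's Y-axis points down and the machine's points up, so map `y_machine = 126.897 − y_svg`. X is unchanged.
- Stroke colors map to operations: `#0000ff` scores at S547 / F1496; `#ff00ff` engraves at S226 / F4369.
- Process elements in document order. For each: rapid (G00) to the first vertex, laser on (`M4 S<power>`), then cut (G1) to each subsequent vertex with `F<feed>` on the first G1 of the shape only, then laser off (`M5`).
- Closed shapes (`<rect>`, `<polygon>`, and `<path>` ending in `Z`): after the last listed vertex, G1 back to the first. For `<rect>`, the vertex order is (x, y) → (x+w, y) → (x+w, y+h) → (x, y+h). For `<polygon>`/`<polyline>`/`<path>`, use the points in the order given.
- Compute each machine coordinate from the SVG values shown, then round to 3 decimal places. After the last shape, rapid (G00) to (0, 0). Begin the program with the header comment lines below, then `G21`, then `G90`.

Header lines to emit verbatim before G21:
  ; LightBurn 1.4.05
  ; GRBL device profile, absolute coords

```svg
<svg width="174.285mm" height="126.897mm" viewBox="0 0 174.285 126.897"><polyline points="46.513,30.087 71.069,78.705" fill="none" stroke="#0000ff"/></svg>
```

viewBox `0 0 174.285 126.897` with mm width/height → 1 unit = 1 mm. Flip: y_m = 126.897 − y_svg.

**Shape 1** — `<polyline>` line segment, stroke `#0000ff` → score (S547, F1496). Machine vertices: (46.513,96.810) → (71.069,48.192). Open path.

; LightBurn 1.4.05
; GRBL device profile, absolute coords
G21
G90
G00 X46.513 Y96.810
M4 S547
G1 X71.069 Y48.192 F1496
M5
G00 X0.000 Y0.000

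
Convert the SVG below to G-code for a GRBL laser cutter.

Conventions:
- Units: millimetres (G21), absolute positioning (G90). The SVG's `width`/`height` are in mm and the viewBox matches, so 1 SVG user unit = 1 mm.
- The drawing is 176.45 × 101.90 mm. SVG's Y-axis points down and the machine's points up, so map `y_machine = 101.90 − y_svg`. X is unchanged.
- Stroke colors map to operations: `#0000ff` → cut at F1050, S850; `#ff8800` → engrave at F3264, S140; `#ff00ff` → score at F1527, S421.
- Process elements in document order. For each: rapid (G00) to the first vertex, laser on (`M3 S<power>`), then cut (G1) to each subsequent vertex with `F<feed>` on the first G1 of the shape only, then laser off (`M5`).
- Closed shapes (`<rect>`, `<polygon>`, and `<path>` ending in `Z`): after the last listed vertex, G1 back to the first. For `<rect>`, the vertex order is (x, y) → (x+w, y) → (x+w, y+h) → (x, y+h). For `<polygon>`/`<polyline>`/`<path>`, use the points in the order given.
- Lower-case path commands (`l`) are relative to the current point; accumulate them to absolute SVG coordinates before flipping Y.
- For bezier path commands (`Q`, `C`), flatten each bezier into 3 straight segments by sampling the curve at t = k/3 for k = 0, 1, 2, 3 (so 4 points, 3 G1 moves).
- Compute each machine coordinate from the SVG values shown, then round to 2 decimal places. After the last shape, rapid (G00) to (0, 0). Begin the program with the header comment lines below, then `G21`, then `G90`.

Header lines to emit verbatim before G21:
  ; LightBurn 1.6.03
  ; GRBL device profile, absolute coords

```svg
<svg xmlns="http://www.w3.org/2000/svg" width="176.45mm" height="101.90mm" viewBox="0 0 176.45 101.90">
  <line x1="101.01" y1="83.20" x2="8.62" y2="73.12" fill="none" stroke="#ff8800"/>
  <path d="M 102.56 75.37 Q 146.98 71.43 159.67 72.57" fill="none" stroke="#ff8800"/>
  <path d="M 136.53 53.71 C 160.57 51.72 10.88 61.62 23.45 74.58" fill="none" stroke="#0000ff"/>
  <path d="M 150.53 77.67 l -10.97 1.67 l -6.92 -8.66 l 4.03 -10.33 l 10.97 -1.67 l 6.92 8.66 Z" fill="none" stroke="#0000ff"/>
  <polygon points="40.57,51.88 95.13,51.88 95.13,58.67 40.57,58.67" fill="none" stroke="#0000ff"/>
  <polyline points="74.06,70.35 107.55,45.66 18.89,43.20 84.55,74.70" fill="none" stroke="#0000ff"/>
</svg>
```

viewBox `0 0 176.45 101.90` with mm width/height → 1 unit = 1 mm. Flip: y_m = 101.90 − y_svg.

**Shape 1** — `<line>` line segment, stroke `#ff8800` → engrave (S140, F3264). Machine vertices: (101.01,18.70) → (8.62,28.78). Open path.

**Shape 2** — `<path>` quadratic bezier, stroke `#ff8800` → engrave (S140, F3264). Control points (SVG): P0=(102.56,75.37), P1=(146.98,71.43), P2=(159.67,72.57); sampled at t=k/3. Machine vertices: (102.56,26.53) → (128.65,28.59) → (147.68,29.53) → (159.67,29.33). Open path.

**Shape 3** — `<path>` cubic bezier, stroke `#0000ff` → cut (S850, F1050). Control points (SVG): P0=(136.53,53.71), P1=(160.57,51.72), P2=(10.88,61.62), P3=(23.45,74.58); sampled at t=k/3. Machine vertices: (136.53,48.19) → (115.10,46.54) → (52.52,38.93) → (23.45,27.32). Open path.

**Shape 4** — `<path>` regular polygon, stroke `#0000ff` → cut (S850, F1050). Machine vertices: (150.53,24.23) → (139.56,22.56) → (132.64,31.22) → (136.67,41.55) → (147.64,43.22) → (154.56,34.56) → (150.53,24.23). Closed: final G1 returns to the first vertex.

**Shape 5** — `<polygon>` rectangle, stroke `#0000ff` → cut (S850, F1050). Machine vertices: (40.57,50.02) → (95.13,50.02) → (95.13,43.23) → (40.57,43.23) → (40.57,50.02). Closed: final G1 returns to the first vertex.

**Shape 6** — `<polyline>` open polyline, stroke `#0000ff` → cut (S850, F1050). Machine vertices: (74.06,31.55) → (107.55,56.24) → (18.89,58.70) → (84.55,27.20). Open path.

; LightBurn 1.6.03
; GRBL device profile, absolute coords
G21
G90
G00 X101.01 Y18.70
M3 S140
G1 X8.62 Y28.78 F3264
M5
G00 X102.56 Y26.53
M3 S140
G1 X128.65 Y28.59 F3264
G1 X147.68 Y29.53
G1 X159.67 Y29.33
M5
G00 X136.53 Y48.19
M3 S850
G1 X115.10 Y46.54 F1050
G1 X52.52 Y38.93
G1 X23.45 Y27.32
M5
G00 X150.53 Y24.23
M3 S850
G1 X139.56 Y22.56 F1050
G1 X132.64 Y31.22
G1 X136.67 Y41.55
G1 X147.64 Y43.22
G1 X154.56 Y34.56
G1 X150.53 Y24.23
M5
G00 X40.57 Y50.02
M3 S850
G1 X95.13 Y50.02 F1050
G1 X95.13 Y43.23
G1 X40.57 Y43.23
G1 X40.57 Y50.02
M5
G00 X74.06 Y31.55
M3 S850
G1 X107.55 Y56.24 F1050
G1 X18.89 Y58.70
G1 X84.55 Y27.20
M5
G00 X0.00 Y0.00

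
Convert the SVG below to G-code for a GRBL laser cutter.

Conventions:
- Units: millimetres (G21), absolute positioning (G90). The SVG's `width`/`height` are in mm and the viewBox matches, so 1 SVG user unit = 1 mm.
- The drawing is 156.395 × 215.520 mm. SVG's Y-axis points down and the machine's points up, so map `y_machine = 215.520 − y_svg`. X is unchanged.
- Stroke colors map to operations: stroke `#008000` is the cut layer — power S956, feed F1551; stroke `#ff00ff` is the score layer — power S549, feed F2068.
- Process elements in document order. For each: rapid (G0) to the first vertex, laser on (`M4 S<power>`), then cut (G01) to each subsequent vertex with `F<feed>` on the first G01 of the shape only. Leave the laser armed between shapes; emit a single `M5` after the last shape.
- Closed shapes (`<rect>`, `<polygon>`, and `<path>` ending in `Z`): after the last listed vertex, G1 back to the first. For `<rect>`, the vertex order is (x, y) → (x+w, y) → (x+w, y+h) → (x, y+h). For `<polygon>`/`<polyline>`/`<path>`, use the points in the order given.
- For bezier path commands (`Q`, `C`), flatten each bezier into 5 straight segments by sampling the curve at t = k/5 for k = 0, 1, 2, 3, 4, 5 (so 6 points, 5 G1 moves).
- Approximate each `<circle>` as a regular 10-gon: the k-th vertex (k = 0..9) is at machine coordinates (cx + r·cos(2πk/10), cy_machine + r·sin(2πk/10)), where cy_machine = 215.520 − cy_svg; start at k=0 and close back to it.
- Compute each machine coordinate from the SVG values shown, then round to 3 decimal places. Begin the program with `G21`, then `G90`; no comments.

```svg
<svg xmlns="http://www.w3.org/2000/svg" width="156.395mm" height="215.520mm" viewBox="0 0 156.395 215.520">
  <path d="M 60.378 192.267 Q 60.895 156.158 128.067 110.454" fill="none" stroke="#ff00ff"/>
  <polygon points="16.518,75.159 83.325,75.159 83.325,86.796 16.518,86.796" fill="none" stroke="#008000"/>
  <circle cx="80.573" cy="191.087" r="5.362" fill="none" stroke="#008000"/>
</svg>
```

Since the viewBox matches the mm dimensions, user units are millimetres directly. The only transform is the Y-flip y_m = 215.520 − y_svg.

Shape 1 is a quadratic bezier drawn with `<path>`. Its stroke #ff00ff means score at S549, F2068. After flipping Y the toolpath is (60.378,23.253) → (63.251,38.080) → (71.456,53.675) → (84.994,70.038) → (103.864,87.168) → (128.067,105.066).

Shape 2 is a rectangle drawn with `<polygon>`. Its stroke #008000 means cut at S956, F1551. After flipping Y the toolpath is (16.518,140.361) → (83.325,140.361) → (83.325,128.724) → (16.518,128.724) → (16.518,140.361), returning to the start.

Shape 3 is a circle drawn with `<circle>`. Its stroke #008000 means cut at S956, F1551. After flipping Y the toolpath is (85.935,24.433) → (84.911,27.585) → (82.230,29.533) → (78.916,29.533) → (76.235,27.585) → (75.211,24.433) → (76.235,21.281) → (78.916,19.333) → (82.230,19.333) → (84.911,21.281) → (85.935,24.433), returning to the start.

G21
G90
G0 X60.378 Y23.253
M4 S549
G01 X63.251 Y38.080 F2068
G01 X71.456 Y53.675
G01 X84.994 Y70.038
G01 X103.864 Y87.168
G01 X128.067 Y105.066
G0 X16.518 Y140.361
M4 S956
G01 X83.325 Y140.361 F1551
G01 X83.325 Y128.724
G01 X16.518 Y128.724
G01 X16.518 Y140.361
G0 X85.935 Y24.433
M4 S956
G01 X84.911 Y27.585 F1551
G01 X82.230 Y29.533
G01 X78.916 Y29.533
G01 X76.235 Y27.585
G01 X75.211 Y24.433
G01 X76.235 Y21.281
G01 X78.916 Y19.333
G01 X82.230 Y19.333
G01 X84.911 Y21.281
G01 X85.935 Y24.433
M5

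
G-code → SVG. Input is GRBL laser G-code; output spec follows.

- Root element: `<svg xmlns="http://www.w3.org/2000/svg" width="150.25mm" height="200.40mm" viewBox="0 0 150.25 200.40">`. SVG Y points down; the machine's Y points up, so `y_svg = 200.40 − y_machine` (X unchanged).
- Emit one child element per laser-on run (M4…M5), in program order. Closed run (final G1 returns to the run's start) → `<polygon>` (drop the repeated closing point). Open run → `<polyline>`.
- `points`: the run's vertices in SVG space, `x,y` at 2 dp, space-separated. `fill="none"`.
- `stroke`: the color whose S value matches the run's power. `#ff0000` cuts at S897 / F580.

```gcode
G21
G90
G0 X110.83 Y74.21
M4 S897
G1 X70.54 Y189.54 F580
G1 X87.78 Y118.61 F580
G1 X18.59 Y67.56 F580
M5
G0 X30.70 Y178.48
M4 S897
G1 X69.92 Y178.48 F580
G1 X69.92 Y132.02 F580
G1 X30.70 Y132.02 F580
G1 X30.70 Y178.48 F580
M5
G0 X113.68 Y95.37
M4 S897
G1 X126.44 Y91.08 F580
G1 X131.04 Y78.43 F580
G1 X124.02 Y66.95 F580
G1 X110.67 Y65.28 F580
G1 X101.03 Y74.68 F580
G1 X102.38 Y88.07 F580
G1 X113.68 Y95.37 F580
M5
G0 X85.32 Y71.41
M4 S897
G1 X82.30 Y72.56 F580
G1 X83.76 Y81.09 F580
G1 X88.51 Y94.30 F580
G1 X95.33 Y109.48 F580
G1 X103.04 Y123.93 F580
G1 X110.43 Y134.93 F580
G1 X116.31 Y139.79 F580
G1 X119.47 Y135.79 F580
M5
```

Each laser-on run becomes one SVG element. Flip Y back into SVG space with y_svg = 200.40 − y_machine. Every run uses S897, so all elements get stroke `#ff0000` (cut).

Run 1: The run is open, so emit a `<polyline>` with points (Y-flipped): 110.83,126.19 70.54,10.86 87.78,81.79 18.59,132.84.

Run 2: The run returns to its start, so emit a `<polygon>` with points (Y-flipped): 30.70,21.92 69.92,21.92 69.92,68.38 30.70,68.38.

Run 3: The run returns to its start, so emit a `<polygon>` with points (Y-flipped): 113.68,105.03 126.44,109.32 131.04,121.97 124.02,133.45 110.67,135.12 101.03,125.72 102.38,112.33.

Run 4: The run is open, so emit a `<polyline>` with points (Y-flipped): 85.32,128.99 82.30,127.84 83.76,119.31 88.51,106.10 95.33,90.92 103.04,76.47 110.43,65.47 116.31,60.61 119.47,64.61.

<svg xmlns="http://www.w3.org/2000/svg" width="150.25mm" height="200.40mm" viewBox="0 0 150.25 200.40">
  <polyline points="110.83,126.19 70.54,10.86 87.78,81.79 18.59,132.84" fill="none" stroke="#ff0000"/>
  <polygon points="30.70,21.92 69.92,21.92 69.92,68.38 30.70,68.38" fill="none" stroke="#ff0000"/>
  <polygon points="113.68,105.03 126.44,109.32 131.04,121.97 124.02,133.45 110.67,135.12 101.03,125.72 102.38,112.33" fill="none" stroke="#ff0000"/>
  <polyline points="85.32,128.99 82.30,127.84 83.76,119.31 88.51,106.10 95.33,90.92 103.04,76.47 110.43,65.47 116.31,60.61 119.47,64.61" fill="none" stroke="#ff0000"/>
</svg>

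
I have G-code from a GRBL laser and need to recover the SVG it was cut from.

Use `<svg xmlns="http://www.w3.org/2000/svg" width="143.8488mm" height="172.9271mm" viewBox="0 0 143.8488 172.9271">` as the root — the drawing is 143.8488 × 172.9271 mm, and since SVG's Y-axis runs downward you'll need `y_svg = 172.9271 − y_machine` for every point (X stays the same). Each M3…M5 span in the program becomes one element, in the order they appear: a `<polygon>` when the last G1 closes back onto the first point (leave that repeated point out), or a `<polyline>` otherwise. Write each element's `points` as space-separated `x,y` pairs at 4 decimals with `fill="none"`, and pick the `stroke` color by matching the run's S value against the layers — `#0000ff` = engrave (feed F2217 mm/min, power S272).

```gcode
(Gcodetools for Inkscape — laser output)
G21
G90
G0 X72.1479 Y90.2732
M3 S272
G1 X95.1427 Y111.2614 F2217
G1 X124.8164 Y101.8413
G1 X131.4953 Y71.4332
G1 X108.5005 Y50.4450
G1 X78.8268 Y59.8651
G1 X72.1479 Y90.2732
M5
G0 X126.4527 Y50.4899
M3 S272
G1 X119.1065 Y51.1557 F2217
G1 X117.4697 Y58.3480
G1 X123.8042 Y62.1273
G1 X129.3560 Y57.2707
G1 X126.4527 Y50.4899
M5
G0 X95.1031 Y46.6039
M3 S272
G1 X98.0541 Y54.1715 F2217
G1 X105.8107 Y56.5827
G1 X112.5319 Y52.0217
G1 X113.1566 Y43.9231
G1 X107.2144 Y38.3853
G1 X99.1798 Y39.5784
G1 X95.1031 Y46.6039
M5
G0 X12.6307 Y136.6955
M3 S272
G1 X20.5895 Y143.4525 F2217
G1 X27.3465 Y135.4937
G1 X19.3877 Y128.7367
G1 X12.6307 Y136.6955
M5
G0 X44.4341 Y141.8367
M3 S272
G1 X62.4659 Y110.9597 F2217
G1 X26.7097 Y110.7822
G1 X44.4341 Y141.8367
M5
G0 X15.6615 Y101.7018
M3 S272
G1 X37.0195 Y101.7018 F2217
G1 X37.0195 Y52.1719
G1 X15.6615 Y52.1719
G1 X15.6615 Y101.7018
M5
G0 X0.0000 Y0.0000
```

Machine Y-up, SVG Y-down with viewBox height 172.9271, so y_svg = 172.9271 − y_machine; X carries over. Every run uses S272, so all elements get stroke `#0000ff` (engrave).

Run 1: The run returns to its start, so emit a `<polygon>` with points (Y-flipped): 72.1479,82.6539 95.1427,61.6657 124.8164,71.0858 131.4953,101.4939 108.5005,122.4821 78.8268,113.0620.

Run 2: The run returns to its start, so emit a `<polygon>` with points (Y-flipped): 126.4527,122.4372 119.1065,121.7714 117.4697,114.5791 123.8042,110.7998 129.3560,115.6564.

Run 3: The run returns to its start, so emit a `<polygon>` with points (Y-flipped): 95.1031,126.3232 98.0541,118.7556 105.8107,116.3444 112.5319,120.9054 113.1566,129.0040 107.2144,134.5418 99.1798,133.3487.

Run 4: The run returns to its start, so emit a `<polygon>` with points (Y-flipped): 12.6307,36.2316 20.5895,29.4746 27.3465,37.4334 19.3877,44.1904.

Run 5: The run returns to its start, so emit a `<polygon>` with points (Y-flipped): 44.4341,31.0904 62.4659,61.9674 26.7097,62.1449.

Run 6: The run returns to its start, so emit a `<polygon>` with points (Y-flipped): 15.6615,71.2253 37.0195,71.2253 37.0195,120.7552 15.6615,120.7552.

<svg xmlns="http://www.w3.org/2000/svg" width="143.8488mm" height="172.9271mm" viewBox="0 0 143.8488 172.9271">
  <polygon points="72.1479,82.6539 95.1427,61.6657 124.8164,71.0858 131.4953,101.4939 108.5005,122.4821 78.8268,113.0620" fill="none" stroke="#0000ff"/>
  <polygon points="126.4527,122.4372 119.1065,121.7714 117.4697,114.5791 123.8042,110.7998 129.3560,115.6564" fill="none" stroke="#0000ff"/>
  <polygon points="95.1031,126.3232 98.0541,118.7556 105.8107,116.3444 112.5319,120.9054 113.1566,129.0040 107.2144,134.5418 99.1798,133.3487" fill="none" stroke="#0000ff"/>
  <polygon points="12.6307,36.2316 20.5895,29.4746 27.3465,37.4334 19.3877,44.1904" fill="none" stroke="#0000ff"/>
  <polygon points="44.4341,31.0904 62.4659,61.9674 26.7097,62.1449" fill="none" stroke="#0000ff"/>
  <polygon points="15.6615,71.2253 37.0195,71.2253 37.0195,120.7552 15.6615,120.7552" fill="none" stroke="#0000ff"/>
</svg>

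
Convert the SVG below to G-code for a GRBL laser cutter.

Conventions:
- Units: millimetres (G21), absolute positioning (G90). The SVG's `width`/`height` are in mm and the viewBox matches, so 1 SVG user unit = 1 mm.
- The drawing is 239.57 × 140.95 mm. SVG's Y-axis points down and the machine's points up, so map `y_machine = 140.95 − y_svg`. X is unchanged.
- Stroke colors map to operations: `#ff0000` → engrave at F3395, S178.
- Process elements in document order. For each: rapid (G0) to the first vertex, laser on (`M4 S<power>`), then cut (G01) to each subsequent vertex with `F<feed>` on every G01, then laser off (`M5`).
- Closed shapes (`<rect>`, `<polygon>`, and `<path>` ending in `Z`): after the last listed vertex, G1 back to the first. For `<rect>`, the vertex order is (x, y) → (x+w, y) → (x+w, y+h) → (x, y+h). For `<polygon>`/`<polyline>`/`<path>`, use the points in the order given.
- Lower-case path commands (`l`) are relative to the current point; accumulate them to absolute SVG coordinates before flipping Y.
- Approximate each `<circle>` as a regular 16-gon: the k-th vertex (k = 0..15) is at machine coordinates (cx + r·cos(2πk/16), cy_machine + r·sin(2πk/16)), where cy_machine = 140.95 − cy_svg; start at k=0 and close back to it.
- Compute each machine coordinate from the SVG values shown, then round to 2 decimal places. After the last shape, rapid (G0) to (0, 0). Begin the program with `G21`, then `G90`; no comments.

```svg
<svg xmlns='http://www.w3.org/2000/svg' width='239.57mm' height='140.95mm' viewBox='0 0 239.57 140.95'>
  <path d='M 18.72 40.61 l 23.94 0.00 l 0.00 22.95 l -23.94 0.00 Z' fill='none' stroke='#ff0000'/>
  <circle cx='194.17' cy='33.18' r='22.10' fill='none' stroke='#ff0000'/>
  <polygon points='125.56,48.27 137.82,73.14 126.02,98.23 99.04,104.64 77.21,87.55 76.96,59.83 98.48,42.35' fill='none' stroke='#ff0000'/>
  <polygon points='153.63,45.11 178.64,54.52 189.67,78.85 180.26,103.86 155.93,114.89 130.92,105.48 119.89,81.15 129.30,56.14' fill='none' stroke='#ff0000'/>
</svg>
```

1 u = 1 mm; y_m = 140.95 − y.

[1] `<path>` rectangle, #ff0000→engrave S178 F3395: (18.72,100.34) → (42.66,100.34) → (42.66,77.39) → (18.72,77.39) → (18.72,100.34) (closed)

[2] `<circle>` circle, #ff0000→engrave S178 F3395: (216.27,107.77) → (214.59,116.23) → (209.80,123.40) → (202.63,128.19) → (194.17,129.87) → (185.71,128.19) → (178.54,123.40) → (173.75,116.23) → (172.07,107.77) → (173.75,99.31) → (178.54,92.14) → (185.71,87.35) → (194.17,85.67) → (202.63,87.35) → (209.80,92.14) → (214.59,99.31) → (216.27,107.77) (closed)

[3] `<polygon>` regular polygon, #ff0000→engrave S178 F3395: (125.56,92.68) → (137.82,67.81) → (126.02,42.72) → (99.04,36.31) → (77.21,53.40) → (76.96,81.12) → (98.48,98.60) → (125.56,92.68) (closed)

[4] `<polygon>` regular polygon, #ff0000→engrave S178 F3395: (153.63,95.84) → (178.64,86.43) → (189.67,62.10) → (180.26,37.09) → (155.93,26.06) → (130.92,35.47) → (119.89,59.80) → (129.30,84.81) → (153.63,95.84) (closed)

G21
G90
G0 X18.72 Y100.34
M4 S178
G01 X42.66 Y100.34 F3395
G01 X42.66 Y77.39 F3395
G01 X18.72 Y77.39 F3395
G01 X18.72 Y100.34 F3395
M5
G0 X216.27 Y107.77
M4 S178
G01 X214.59 Y116.23 F3395
G01 X209.80 Y123.40 F3395
G01 X202.63 Y128.19 F3395
G01 X194.17 Y129.87 F3395
G01 X185.71 Y128.19 F3395
G01 X178.54 Y123.40 F3395
G01 X173.75 Y116.23 F3395
G01 X172.07 Y107.77 F3395
G01 X173.75 Y99.31 F3395
G01 X178.54 Y92.14 F3395
G01 X185.71 Y87.35 F3395
G01 X194.17 Y85.67 F3395
G01 X202.63 Y87.35 F3395
G01 X209.80 Y92.14 F3395
G01 X214.59 Y99.31 F3395
G01 X216.27 Y107.77 F3395
M5
G0 X125.56 Y92.68
M4 S178
G01 X137.82 Y67.81 F3395
G01 X126.02 Y42.72 F3395
G01 X99.04 Y36.31 F3395
G01 X77.21 Y53.40 F3395
G01 X76.96 Y81.12 F3395
G01 X98.48 Y98.60 F3395
G01 X125.56 Y92.68 F3395
M5
G0 X153.63 Y95.84
M4 S178
G01 X178.64 Y86.43 F3395
G01 X189.67 Y62.10 F3395
G01 X180.26 Y37.09 F3395
G01 X155.93 Y26.06 F3395
G01 X130.92 Y35.47 F3395
G01 X119.89 Y59.80 F3395
G01 X129.30 Y84.81 F3395
G01 X153.63 Y95.84 F3395
M5
G0 X0.00 Y0.00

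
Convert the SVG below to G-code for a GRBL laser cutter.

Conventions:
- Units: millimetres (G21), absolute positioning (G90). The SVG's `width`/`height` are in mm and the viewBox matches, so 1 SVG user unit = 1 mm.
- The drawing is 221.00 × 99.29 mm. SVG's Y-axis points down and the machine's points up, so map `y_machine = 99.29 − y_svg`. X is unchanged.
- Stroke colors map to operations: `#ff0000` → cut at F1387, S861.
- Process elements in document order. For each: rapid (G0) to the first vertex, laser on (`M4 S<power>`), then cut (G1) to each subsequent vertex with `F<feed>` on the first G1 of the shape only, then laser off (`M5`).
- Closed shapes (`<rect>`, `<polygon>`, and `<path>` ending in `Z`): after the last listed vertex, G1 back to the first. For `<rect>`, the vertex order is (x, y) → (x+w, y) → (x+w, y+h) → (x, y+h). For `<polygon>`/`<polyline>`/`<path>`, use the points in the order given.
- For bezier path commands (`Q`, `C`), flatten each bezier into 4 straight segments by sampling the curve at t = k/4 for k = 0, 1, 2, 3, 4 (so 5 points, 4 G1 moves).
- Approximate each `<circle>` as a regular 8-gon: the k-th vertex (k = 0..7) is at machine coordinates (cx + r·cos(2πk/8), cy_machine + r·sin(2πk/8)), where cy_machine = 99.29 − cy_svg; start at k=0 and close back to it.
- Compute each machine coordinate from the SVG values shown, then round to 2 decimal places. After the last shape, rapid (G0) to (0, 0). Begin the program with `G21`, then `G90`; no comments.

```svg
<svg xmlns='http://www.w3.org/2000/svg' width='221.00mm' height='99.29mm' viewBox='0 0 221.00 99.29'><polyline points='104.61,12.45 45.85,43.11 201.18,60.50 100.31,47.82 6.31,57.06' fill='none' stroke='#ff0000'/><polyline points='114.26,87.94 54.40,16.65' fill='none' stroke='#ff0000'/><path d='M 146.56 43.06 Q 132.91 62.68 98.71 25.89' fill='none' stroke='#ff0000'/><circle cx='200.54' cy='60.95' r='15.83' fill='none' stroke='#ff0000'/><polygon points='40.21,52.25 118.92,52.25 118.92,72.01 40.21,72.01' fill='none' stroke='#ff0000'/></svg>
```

Since the viewBox matches the mm dimensions, user units are millimetres directly. The only transform is the Y-flip y_m = 99.29 − y_svg.

Shape 1 is a open polyline drawn with `<polyline>`. Its stroke #ff0000 means cut at S861, F1387. After flipping Y the toolpath is (104.61,86.84) → (45.85,56.18) → (201.18,38.79) → (100.31,51.47) → (6.31,42.23).

Shape 2 is a line segment drawn with `<polyline>`. Its stroke #ff0000 means cut at S861, F1387. After flipping Y the toolpath is (114.26,11.35) → (54.40,82.64).

Shape 3 is a quadratic bezier drawn with `<path>`. Its stroke #ff0000 means cut at S861, F1387. After flipping Y the toolpath is (146.56,56.23) → (138.45,49.95) → (127.77,50.71) → (114.53,58.53) → (98.71,73.40).

Shape 4 is a circle drawn with `<circle>`. Its stroke #ff0000 means cut at S861, F1387. After flipping Y the toolpath is (216.37,38.34) → (211.73,49.53) → (200.54,54.17) → (189.35,49.53) → (184.71,38.34) → (189.35,27.15) → (200.54,22.51) → (211.73,27.15) → (216.37,38.34), returning to the start.

Shape 5 is a rectangle drawn with `<polygon>`. Its stroke #ff0000 means cut at S861, F1387. After flipping Y the toolpath is (40.21,47.04) → (118.92,47.04) → (118.92,27.28) → (40.21,27.28) → (40.21,47.04), returning to the start.

G21
G90
G0 X104.61 Y86.84
M4 S861
G1 X45.85 Y56.18 F1387
G1 X201.18 Y38.79
G1 X100.31 Y51.47
G1 X6.31 Y42.23
M5
G0 X114.26 Y11.35
M4 S861
G1 X54.40 Y82.64 F1387
M5
G0 X146.56 Y56.23
M4 S861
G1 X138.45 Y49.95 F1387
G1 X127.77 Y50.71
G1 X114.53 Y58.53
G1 X98.71 Y73.40
M5
G0 X216.37 Y38.34
M4 S861
G1 X211.73 Y49.53 F1387
G1 X200.54 Y54.17
G1 X189.35 Y49.53
G1 X184.71 Y38.34
G1 X189.35 Y27.15
G1 X200.54 Y22.51
G1 X211.73 Y27.15
G1 X216.37 Y38.34
M5
G0 X40.21 Y47.04
M4 S861
G1 X118.92 Y47.04 F1387
G1 X118.92 Y27.28
G1 X40.21 Y27.28
G1 X40.21 Y47.04
M5
G0 X0.00 Y0.00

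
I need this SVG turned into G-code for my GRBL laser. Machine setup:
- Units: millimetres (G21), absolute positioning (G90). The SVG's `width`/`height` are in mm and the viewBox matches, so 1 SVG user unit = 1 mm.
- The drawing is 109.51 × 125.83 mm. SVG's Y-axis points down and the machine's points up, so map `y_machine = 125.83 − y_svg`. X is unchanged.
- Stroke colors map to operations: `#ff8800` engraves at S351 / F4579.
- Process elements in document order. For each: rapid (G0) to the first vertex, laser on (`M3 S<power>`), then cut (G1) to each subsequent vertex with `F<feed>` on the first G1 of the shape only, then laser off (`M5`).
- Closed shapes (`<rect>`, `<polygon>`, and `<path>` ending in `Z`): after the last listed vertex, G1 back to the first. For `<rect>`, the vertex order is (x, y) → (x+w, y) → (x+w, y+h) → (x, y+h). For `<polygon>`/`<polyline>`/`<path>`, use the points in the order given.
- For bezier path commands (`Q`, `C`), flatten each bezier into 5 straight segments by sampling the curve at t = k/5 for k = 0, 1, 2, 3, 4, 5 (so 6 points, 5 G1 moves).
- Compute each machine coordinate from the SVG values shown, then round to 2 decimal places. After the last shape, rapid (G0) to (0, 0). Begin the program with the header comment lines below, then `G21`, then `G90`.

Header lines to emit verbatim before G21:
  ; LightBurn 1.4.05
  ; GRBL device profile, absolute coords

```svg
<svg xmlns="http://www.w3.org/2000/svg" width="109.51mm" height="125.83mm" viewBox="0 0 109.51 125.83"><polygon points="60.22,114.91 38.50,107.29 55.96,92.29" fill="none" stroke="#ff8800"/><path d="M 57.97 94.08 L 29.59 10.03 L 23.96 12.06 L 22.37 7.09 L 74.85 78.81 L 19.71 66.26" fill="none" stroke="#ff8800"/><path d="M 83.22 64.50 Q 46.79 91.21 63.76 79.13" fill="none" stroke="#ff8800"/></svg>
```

1 u = 1 mm; y_m = 125.83 − y.

[1] `<polygon>` regular polygon, #ff8800→engrave S351 F4579: (60.22,10.92) → (38.50,18.54) → (55.96,33.54) → (60.22,10.92) (closed)

[2] `<path>` open polyline, #ff8800→engrave S351 F4579: (57.97,31.75) → (29.59,115.80) → (23.96,113.77) → (22.37,118.74) → (74.85,47.02) → (19.71,59.57)

[3] `<path>` quadratic bezier, #ff8800→engrave S351 F4579: (83.22,61.33) → (70.78,52.20) → (62.62,46.17) → (58.73,43.24) → (59.11,43.42) → (63.76,46.70)

; LightBurn 1.4.05
; GRBL device profile, absolute coords
G21
G90
G0 X60.22 Y10.92
M3 S351
G1 X38.50 Y18.54 F4579
G1 X55.96 Y33.54
G1 X60.22 Y10.92
M5
G0 X57.97 Y31.75
M3 S351
G1 X29.59 Y115.80 F4579
G1 X23.96 Y113.77
G1 X22.37 Y118.74
G1 X74.85 Y47.02
G1 X19.71 Y59.57
M5
G0 X83.22 Y61.33
M3 S351
G1 X70.78 Y52.20 F4579
G1 X62.62 Y46.17
G1 X58.73 Y43.24
G1 X59.11 Y43.42
G1 X63.76 Y46.70
M5
G0 X0.00 Y0.00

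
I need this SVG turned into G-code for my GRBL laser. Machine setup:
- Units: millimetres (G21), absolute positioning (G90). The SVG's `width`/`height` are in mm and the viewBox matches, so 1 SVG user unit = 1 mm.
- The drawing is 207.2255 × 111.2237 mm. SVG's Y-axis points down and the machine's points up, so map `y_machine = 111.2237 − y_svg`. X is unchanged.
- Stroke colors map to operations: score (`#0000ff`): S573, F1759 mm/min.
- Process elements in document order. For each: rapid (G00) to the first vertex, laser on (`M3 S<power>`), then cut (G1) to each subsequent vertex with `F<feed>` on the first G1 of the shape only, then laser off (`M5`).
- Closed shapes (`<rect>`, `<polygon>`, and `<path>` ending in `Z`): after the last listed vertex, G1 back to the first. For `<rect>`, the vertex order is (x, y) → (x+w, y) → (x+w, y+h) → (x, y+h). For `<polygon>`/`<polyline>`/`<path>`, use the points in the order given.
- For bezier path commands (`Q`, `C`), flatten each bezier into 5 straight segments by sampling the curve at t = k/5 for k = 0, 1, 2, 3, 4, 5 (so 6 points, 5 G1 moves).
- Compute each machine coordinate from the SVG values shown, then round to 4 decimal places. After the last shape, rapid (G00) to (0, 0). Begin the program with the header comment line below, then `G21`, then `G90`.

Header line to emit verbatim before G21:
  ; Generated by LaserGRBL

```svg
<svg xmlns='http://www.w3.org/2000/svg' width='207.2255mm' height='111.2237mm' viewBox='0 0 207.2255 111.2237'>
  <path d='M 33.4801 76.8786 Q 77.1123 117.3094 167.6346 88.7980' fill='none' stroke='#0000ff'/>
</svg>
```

Since the viewBox matches the mm dimensions, user units are millimetres directly. The only transform is the Y-flip y_m = 111.2237 − y_svg.

Shape 1 is a quadratic bezier drawn with `<path>`. Its stroke #0000ff means score at S573, F1759. After flipping Y the toolpath is (33.4801,34.3451) → (52.8086,20.9305) → (75.8883,13.0312) → (102.7192,10.6473) → (133.3013,13.7788) → (167.6346,22.4257).

; Generated by LaserGRBL
G21
G90
G00 X33.4801 Y34.3451
M3 S573
G1 X52.8086 Y20.9305 F1759
G1 X75.8883 Y13.0312
G1 X102.7192 Y10.6473
G1 X133.3013 Y13.7788
G1 X167.6346 Y22.4257
M5
G00 X0.0000 Y0.0000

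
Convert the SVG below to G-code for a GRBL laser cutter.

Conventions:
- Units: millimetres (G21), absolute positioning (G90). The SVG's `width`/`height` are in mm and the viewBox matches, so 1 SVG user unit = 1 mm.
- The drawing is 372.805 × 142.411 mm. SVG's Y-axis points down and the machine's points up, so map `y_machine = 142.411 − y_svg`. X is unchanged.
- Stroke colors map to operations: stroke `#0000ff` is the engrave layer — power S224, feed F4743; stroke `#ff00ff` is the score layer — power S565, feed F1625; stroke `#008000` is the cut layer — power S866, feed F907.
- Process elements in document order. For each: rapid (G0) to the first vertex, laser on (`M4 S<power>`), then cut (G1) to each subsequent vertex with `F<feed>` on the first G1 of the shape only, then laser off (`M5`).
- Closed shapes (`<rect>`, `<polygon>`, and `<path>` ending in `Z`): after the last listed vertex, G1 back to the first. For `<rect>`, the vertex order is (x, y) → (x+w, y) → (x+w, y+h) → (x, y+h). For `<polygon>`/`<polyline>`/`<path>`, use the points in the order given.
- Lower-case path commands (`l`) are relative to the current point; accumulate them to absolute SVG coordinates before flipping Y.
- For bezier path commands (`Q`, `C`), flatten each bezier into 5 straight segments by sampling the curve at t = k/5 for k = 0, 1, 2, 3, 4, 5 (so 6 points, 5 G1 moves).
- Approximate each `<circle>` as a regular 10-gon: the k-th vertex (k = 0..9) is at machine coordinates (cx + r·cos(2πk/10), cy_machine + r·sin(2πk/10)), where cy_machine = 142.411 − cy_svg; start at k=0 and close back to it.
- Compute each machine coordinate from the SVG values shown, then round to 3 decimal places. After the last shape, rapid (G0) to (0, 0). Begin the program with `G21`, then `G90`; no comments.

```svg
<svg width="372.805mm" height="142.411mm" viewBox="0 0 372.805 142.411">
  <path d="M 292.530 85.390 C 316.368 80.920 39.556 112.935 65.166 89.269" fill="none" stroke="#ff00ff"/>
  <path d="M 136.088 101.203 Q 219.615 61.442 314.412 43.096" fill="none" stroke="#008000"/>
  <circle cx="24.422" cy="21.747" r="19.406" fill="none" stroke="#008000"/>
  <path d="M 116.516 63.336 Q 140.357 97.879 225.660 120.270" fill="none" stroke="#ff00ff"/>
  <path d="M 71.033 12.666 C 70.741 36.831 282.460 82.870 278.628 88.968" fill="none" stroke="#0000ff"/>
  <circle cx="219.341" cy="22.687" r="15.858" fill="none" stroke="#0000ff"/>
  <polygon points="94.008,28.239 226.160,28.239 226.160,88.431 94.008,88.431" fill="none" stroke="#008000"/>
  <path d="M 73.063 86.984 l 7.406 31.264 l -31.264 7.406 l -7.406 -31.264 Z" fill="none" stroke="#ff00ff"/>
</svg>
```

1 u = 1 mm; y_m = 142.411 − y.

[1] `<path>` cubic bezier, #ff00ff→score S565 F1625: (292.530,57.021) → (275.579,56.062) → (215.420,50.771) → (141.000,45.571) → (81.266,44.887) → (65.166,53.142)

[2] `<path>` quadratic bezier, #008000→cut S866 F907: (136.088,41.208) → (169.950,56.256) → (204.713,69.590) → (240.378,81.212) → (276.944,91.120) → (314.412,99.315)

[3] `<circle>` circle, #008000→cut S866 F907: (43.828,120.664) → (40.122,132.071) → (30.419,139.120) → (18.425,139.120) → (8.722,132.071) → (5.016,120.664) → (8.722,109.257) → (18.425,102.208) → (30.419,102.208) → (40.122,109.257) → (43.828,120.664) (closed)

[4] `<path>` quadratic bezier, #ff00ff→score S565 F1625: (116.516,79.075) → (128.511,65.744) → (145.423,53.385) → (167.252,41.998) → (193.997,31.583) → (225.660,22.141)

[5] `<path>` cubic bezier, #0000ff→engrave S224 F4743: (71.033,129.745) → (92.879,113.116) → (145.084,94.204) → (207.126,75.976) → (258.482,61.400) → (278.628,53.443)

[6] `<circle>` circle, #0000ff→engrave S224 F4743: (235.199,119.724) → (232.170,129.045) → (224.241,134.806) → (214.441,134.806) → (206.512,129.045) → (203.483,119.724) → (206.512,110.403) → (214.441,104.642) → (224.241,104.642) → (232.170,110.403) → (235.199,119.724) (closed)

[7] `<polygon>` rectangle, #008000→cut S866 F907: (94.008,114.172) → (226.160,114.172) → (226.160,53.980) → (94.008,53.980) → (94.008,114.172) (closed)

[8] `<path>` regular polygon, #ff00ff→score S565 F1625: (73.063,55.427) → (80.469,24.163) → (49.205,16.757) → (41.799,48.021) → (73.063,55.427) (closed)

G21
G90
G0 X292.530 Y57.021
M4 S565
G1 X275.579 Y56.062 F1625
G1 X215.420 Y50.771
G1 X141.000 Y45.571
G1 X81.266 Y44.887
G1 X65.166 Y53.142
M5
G0 X136.088 Y41.208
M4 S866
G1 X169.950 Y56.256 F907
G1 X204.713 Y69.590
G1 X240.378 Y81.212
G1 X276.944 Y91.120
G1 X314.412 Y99.315
M5
G0 X43.828 Y120.664
M4 S866
G1 X40.122 Y132.071 F907
G1 X30.419 Y139.120
G1 X18.425 Y139.120
G1 X8.722 Y132.071
G1 X5.016 Y120.664
G1 X8.722 Y109.257
G1 X18.425 Y102.208
G1 X30.419 Y102.208
G1 X40.122 Y109.257
G1 X43.828 Y120.664
M5
G0 X116.516 Y79.075
M4 S565
G1 X128.511 Y65.744 F1625
G1 X145.423 Y53.385
G1 X167.252 Y41.998
G1 X193.997 Y31.583
G1 X225.660 Y22.141
M5
G0 X71.033 Y129.745
M4 S224
G1 X92.879 Y113.116 F4743
G1 X145.084 Y94.204
G1 X207.126 Y75.976
G1 X258.482 Y61.400
G1 X278.628 Y53.443
M5
G0 X235.199 Y119.724
M4 S224
G1 X232.170 Y129.045 F4743
G1 X224.241 Y134.806
G1 X214.441 Y134.806
G1 X206.512 Y129.045
G1 X203.483 Y119.724
G1 X206.512 Y110.403
G1 X214.441 Y104.642
G1 X224.241 Y104.642
G1 X232.170 Y110.403
G1 X235.199 Y119.724
M5
G0 X94.008 Y114.172
M4 S866
G1 X226.160 Y114.172 F907
G1 X226.160 Y53.980
G1 X94.008 Y53.980
G1 X94.008 Y114.172
M5
G0 X73.063 Y55.427
M4 S565
G1 X80.469 Y24.163 F1625
G1 X49.205 Y16.757
G1 X41.799 Y48.021
G1 X73.063 Y55.427
M5
G0 X0.000 Y0.000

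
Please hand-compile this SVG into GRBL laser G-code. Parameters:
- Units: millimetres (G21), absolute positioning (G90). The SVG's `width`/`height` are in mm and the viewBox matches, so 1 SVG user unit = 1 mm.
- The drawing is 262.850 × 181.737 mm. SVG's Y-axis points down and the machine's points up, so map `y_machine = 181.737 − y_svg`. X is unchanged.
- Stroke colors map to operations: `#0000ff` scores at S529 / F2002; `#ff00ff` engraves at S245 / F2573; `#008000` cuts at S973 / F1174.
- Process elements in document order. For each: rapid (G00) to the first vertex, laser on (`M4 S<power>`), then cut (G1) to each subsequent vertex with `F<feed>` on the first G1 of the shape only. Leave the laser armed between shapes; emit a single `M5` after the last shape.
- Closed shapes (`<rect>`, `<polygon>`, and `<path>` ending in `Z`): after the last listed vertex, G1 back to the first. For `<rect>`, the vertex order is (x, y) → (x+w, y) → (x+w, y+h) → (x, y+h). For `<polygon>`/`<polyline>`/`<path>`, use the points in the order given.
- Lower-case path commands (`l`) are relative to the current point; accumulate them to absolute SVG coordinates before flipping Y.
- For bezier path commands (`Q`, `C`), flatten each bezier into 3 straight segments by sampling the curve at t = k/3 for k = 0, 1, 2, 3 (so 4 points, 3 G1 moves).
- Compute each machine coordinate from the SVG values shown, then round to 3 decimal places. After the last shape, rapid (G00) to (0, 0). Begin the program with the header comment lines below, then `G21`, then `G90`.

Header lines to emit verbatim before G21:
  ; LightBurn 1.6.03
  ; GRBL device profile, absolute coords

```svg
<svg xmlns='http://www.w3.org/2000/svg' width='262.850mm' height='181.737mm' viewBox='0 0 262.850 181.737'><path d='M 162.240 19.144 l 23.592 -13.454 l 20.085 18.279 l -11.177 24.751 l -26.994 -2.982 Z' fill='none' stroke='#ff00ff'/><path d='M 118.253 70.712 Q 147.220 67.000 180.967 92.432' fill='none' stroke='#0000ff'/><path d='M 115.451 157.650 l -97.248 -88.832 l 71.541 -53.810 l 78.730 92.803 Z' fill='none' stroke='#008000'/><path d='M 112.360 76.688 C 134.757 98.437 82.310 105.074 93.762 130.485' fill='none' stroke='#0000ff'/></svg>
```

; LightBurn 1.6.03
; GRBL device profile, absolute coords
G21
G90
G00 X162.240 Y162.593
M4 S245
G1 X185.832 Y176.047 F2573
G1 X205.917 Y157.768
G1 X194.740 Y133.017
G1 X167.746 Y135.999
G1 X162.240 Y162.593
G00 X118.253 Y111.025
M4 S529
G1 X138.095 Y110.261 F2002
G1 X159.000 Y103.021
G1 X180.967 Y89.305
G00 X115.451 Y24.087
M4 S973
G1 X18.203 Y112.919 F1174
G1 X89.744 Y166.729
G1 X168.474 Y73.926
G1 X115.451 Y24.087
G00 X112.360 Y105.049
M4 S529
G1 X114.948 Y87.082 F2002
G1 X98.471 Y71.660
G1 X93.762 Y51.252
M5
G00 X0.000 Y0.000

viewBox `0 0 262.850 181.737` with mm width/height → 1 unit = 1 mm. Flip: y_m = 181.737 − y_svg.

**Shape 1** — `<path>` regular polygon, stroke `#ff00ff` → engrave (S245, F2573). Machine vertices: (162.240,162.593) → (185.832,176.047) → (205.917,157.768) → (194.740,133.017) → (167.746,135.999) → (162.240,162.593). Closed: final G1 returns to the first vertex.

**Shape 2** — `<path>` quadratic bezier, stroke `#0000ff` → score (S529, F2002). Control points (SVG): P0=(118.253,70.712), P1=(147.220,67.000), P2=(180.967,92.432); sampled at t=k/3. Machine vertices: (118.253,111.025) → (138.095,110.261) → (159.000,103.021) → (180.967,89.305). Open path.

**Shape 3** — `<path>` closed polygon, stroke `#008000` → cut (S973, F1174). Machine vertices: (115.451,24.087) → (18.203,112.919) → (89.744,166.729) → (168.474,73.926) → (115.451,24.087). Closed: final G1 returns to the first vertex.

**Shape 4** — `<path>` cubic bezier, stroke `#0000ff` → score (S529, F2002). Control points (SVG): P0=(112.360,76.688), P1=(134.757,98.437), P2=(82.310,105.074), P3=(93.762,130.485); sampled at t=k/3. Machine vertices: (112.360,105.049) → (114.948,87.082) → (98.471,71.660) → (93.762,51.252). Open path.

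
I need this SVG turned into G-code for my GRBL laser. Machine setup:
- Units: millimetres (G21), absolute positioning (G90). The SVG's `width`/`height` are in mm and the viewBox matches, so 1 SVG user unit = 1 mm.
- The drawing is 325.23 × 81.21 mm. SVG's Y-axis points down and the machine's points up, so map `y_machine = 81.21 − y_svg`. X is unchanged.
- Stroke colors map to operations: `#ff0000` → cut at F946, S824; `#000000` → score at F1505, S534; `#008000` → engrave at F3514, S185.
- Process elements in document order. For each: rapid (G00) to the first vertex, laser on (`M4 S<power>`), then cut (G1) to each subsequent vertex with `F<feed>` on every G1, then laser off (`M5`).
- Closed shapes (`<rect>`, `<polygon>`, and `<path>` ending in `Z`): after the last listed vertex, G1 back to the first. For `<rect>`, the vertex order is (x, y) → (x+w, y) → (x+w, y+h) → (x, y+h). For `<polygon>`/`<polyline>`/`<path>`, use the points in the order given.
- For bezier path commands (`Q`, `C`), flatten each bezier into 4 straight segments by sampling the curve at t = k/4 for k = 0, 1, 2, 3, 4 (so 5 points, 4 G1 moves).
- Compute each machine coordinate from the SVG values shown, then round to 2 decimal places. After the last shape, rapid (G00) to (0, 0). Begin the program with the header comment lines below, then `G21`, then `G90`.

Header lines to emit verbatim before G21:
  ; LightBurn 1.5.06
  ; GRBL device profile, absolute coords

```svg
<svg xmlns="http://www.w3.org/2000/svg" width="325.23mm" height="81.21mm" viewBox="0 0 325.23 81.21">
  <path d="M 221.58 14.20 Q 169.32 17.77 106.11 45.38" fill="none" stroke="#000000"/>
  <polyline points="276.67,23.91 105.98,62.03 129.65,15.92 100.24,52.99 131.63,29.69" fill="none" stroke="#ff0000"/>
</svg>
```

viewBox `0 0 325.23 81.21` with mm width/height → 1 unit = 1 mm. Flip: y_m = 81.21 − y_svg.

**Shape 1** — `<path>` quadratic bezier, stroke `#000000` → score (S534, F1505). Control points (SVG): P0=(221.58,14.20), P1=(169.32,17.77), P2=(106.11,45.38); sampled at t=k/4. Machine vertices: (221.58,67.01) → (194.77,63.72) → (166.58,57.43) → (137.03,48.13) → (106.11,35.83). Open path.

**Shape 2** — `<polyline>` open polyline, stroke `#ff0000` → cut (S824, F946). Machine vertices: (276.67,57.30) → (105.98,19.18) → (129.65,65.29) → (100.24,28.22) → (131.63,51.52). Open path.

; LightBurn 1.5.06
; GRBL device profile, absolute coords
G21
G90
G00 X221.58 Y67.01
M4 S534
G1 X194.77 Y63.72 F1505
G1 X166.58 Y57.43 F1505
G1 X137.03 Y48.13 F1505
G1 X106.11 Y35.83 F1505
M5
G00 X276.67 Y57.30
M4 S824
G1 X105.98 Y19.18 F946
G1 X129.65 Y65.29 F946
G1 X100.24 Y28.22 F946
G1 X131.63 Y51.52 F946
M5
G00 X0.00 Y0.00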